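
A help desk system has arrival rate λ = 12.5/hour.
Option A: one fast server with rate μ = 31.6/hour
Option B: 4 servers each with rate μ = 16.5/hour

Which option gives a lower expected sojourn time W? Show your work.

Option A: single server μ = 31.6 (M/M/1)
  ρ_A = 12.5/31.6 = 0.3956
  W_A = 1/(μ-λ) = 1/(31.6-12.5) = 1/19.10 = 0.05236

Option B: 4 servers μ = 16.5 (M/M/4)
  ρ_B = λ/(cμ) = 12.5/(4×16.5) = 0.1894
  Offered load a = λ/μ = cρ = 12.5/16.5 = 0.7576
  P₀ = [ Σₙ₌₀^3 aⁿ/n! + a^4/(4!(1-ρ)) ]⁻¹
  Σ = a^0/0! + a^1/1! + a^2/2! + a^3/3! = 1.0000 + 0.75758 + 0.28696 + 0.072465 = 2.1170
  a^4/(4!(1-ρ)) = 0.3294/(24 × 0.8106) = 0.01693
  P₀ = 1/(2.1170 + 0.01693) = 0.4686
  Lq = P₀·a^4·ρ / (4!(1-ρ)²) = 0.4686 × 0.3294 × 0.1894 / (24 × 0.6571) = 0.001854
  Wq_B = Lq/λ = 0.0018538/12.5 = 0.00014830
  W_B = Wq_B + 1/μ = 0.00014830 + 0.060606 = 0.06075

Since W_A = 0.05236 < W_B = 0.06075, Option A (single fast server) has the shorter time in system.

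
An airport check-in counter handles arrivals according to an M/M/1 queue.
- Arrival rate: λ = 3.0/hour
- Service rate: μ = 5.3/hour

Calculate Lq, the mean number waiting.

ρ = λ/μ = 3.0/5.3 = 0.5660
For M/M/1: Lq = λ²/(μ(μ-λ))
Lq = 9.00/(5.3 × 2.30)
Lq = 0.7383 passengers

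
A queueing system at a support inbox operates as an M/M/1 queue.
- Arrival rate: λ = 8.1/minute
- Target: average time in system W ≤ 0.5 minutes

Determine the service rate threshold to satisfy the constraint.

For M/M/1: W = 1/(μ-λ)
Need W ≤ 0.5, so 1/(μ-λ) ≤ 0.5
μ - λ ≥ 1/0.5 = 2.0000
μ ≥ 8.1 + 2.0000 = 10.1000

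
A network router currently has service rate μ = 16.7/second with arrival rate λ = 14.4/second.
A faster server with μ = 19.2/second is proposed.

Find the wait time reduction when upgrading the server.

System 1: ρ₁ = 14.4/16.7 = 0.8623, W₁ = 1/(16.7-14.4) = 0.43478
System 2: ρ₂ = 14.4/19.2 = 0.7500, W₂ = 1/(19.2-14.4) = 0.20833
Improvement: (W₁-W₂)/W₁ = (0.43478-0.20833)/0.43478 = 52.08%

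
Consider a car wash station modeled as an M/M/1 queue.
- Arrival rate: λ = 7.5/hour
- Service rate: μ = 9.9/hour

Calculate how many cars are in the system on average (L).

ρ = λ/μ = 7.5/9.9 = 0.7576
For M/M/1: L = λ/(μ-λ)
L = 7.5/(9.9-7.5) = 7.5/2.40
L = 3.1250 cars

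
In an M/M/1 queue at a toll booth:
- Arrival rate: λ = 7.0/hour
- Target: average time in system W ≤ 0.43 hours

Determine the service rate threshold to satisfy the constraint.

For M/M/1: W = 1/(μ-λ)
Need W ≤ 0.43, so 1/(μ-λ) ≤ 0.43
μ - λ ≥ 1/0.43 = 2.3256
μ ≥ 7.0 + 2.3256 = 9.3256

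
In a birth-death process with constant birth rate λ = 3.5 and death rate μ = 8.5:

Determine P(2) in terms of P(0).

For constant rates: P(n)/P(0) = (λ/μ)^n
P(2)/P(0) = (3.5/8.5)^2 = 0.4118^2 = 0.1696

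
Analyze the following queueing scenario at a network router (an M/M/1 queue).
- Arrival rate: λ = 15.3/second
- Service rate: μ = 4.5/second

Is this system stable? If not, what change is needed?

Stability requires ρ = λ/(cμ) < 1
ρ = 15.3/(1 × 4.5) = 15.3/4.50 = 3.4000
Since 3.4000 ≥ 1, the system is UNSTABLE.
Queue grows without bound. Need μ > λ = 15.3.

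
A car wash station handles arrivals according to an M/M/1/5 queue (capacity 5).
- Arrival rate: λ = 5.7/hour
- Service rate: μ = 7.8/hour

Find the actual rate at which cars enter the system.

ρ = λ/μ = 5.7/7.8 = 0.73077
P₀ = (1-ρ)/(1-ρ^(K+1)) = (1-0.73077)/(1-0.73077^6) = 0.2692/0.8477 = 0.3176
P_K = P₀×ρ^K = 0.3176 × 0.73077^5 = 0.3176 × 0.2084 = 0.06619
λ_eff = λ(1-P_K) = 5.7 × (1 - 0.06619) = 5.7 × 0.9338 = 5.3227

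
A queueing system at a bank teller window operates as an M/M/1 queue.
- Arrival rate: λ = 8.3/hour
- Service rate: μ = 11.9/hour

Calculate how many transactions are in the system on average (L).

ρ = λ/μ = 8.3/11.9 = 0.6975
For M/M/1: L = λ/(μ-λ)
L = 8.3/(11.9-8.3) = 8.3/3.60
L = 2.3056 transactions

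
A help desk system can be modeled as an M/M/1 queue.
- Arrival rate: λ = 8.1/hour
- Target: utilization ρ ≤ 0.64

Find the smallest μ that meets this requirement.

ρ = λ/μ, so μ = λ/ρ
μ ≥ 8.1/0.64 = 12.6562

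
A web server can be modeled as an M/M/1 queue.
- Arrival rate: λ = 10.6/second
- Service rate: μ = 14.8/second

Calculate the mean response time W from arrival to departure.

First, compute utilization: ρ = λ/μ = 10.6/14.8 = 0.7162
For M/M/1: W = 1/(μ-λ)
W = 1/(14.8-10.6) = 1/4.20
W = 0.2381 seconds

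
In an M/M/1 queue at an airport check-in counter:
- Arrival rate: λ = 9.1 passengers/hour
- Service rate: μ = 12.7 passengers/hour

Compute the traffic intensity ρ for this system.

Server utilization: ρ = λ/μ
ρ = 9.1/12.7 = 0.7165
The server is busy 71.65% of the time.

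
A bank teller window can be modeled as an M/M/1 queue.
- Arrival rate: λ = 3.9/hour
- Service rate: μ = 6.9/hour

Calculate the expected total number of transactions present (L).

ρ = λ/μ = 3.9/6.9 = 0.5652
For M/M/1: L = λ/(μ-λ)
L = 3.9/(6.9-3.9) = 3.9/3.00
L = 1.3000 transactions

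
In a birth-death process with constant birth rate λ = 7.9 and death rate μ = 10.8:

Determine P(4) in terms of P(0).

For constant rates: P(n)/P(0) = (λ/μ)^n
P(4)/P(0) = (7.9/10.8)^4 = 0.7315^4 = 0.2863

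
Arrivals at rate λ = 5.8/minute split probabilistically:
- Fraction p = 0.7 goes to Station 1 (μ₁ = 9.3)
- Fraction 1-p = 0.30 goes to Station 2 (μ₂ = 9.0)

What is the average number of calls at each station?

Effective rates: λ₁ = 5.8×0.7 = 4.06, λ₂ = 5.8×0.30 = 1.74
Station 1: ρ₁ = 4.06/9.3 = 0.43656, L₁ = ρ₁/(1-ρ₁) = 0.43656/(1-0.43656) = 0.7748
Station 2: ρ₂ = 1.74/9.0 = 0.19333, L₂ = ρ₂/(1-ρ₂) = 0.19333/(1-0.19333) = 0.2397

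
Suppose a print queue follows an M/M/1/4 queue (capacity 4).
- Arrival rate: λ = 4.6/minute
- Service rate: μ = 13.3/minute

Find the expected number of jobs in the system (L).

ρ = λ/μ = 4.6/13.3 = 0.345865
P₀ = (1-ρ)/(1-ρ^(K+1)) = (1-0.345865)/(1-0.345865^5) = 0.65414/0.99505 = 0.6574
P_K = P₀×ρ^K = 0.6574 × 0.345865^4 = 0.6574 × 0.01431 = 0.009407
L = ρ[1 - (K+1)ρ^K + Kρ^(K+1)] / [(1-ρ)(1-ρ^(K+1))]
L = 0.345865 × (1 - 5×0.01431 + 4×0.004949) / ((1 - 0.345865) × (1 - 0.004949)) = 0.5039 jobs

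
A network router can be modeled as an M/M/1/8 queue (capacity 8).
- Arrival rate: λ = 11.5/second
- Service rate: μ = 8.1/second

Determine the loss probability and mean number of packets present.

ρ = λ/μ = 11.5/8.1 = 1.419753
P₀ = (1-ρ)/(1-ρ^(K+1)) = (1-1.419753)/(1-1.419753^9) = -0.4198/-22.4377 = 0.01871
P_K = P₀×ρ^K = 0.018707 × 1.419753^8 = 0.018707 × 16.5083 = 0.3088
Blocking probability P_8 = 0.3088 (30.88%)
L = ρ[1 - (K+1)ρ^K + Kρ^(K+1)] / [(1-ρ)(1-ρ^(K+1))]
L = 1.419753 × (1 - 9×16.50830 + 8×23.43771) / ((1 - 1.419753) × (1 - 23.43771)) = 6.0188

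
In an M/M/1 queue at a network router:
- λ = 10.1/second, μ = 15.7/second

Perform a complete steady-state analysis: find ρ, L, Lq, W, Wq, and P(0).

Step 1: ρ = λ/μ = 10.1/15.7 = 0.6433
Step 2: L = λ/(μ-λ) = 10.1/5.60 = 1.8036
Step 3: Lq = λ²/(μ(μ-λ)) = 102.01/(15.7×5.60) = 1.1603
Step 4: W = 1/(μ-λ) = 1/5.60 = 0.17857
Step 5: Wq = λ/(μ(μ-λ)) = 10.1/(15.7×5.60) = 0.1149
Step 6: P(0) = 1-ρ = 0.3567
Verify: L = λW = 10.1×0.17857 = 1.8036 ✔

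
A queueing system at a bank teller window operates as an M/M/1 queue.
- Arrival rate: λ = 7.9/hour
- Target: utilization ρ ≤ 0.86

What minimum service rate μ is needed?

ρ = λ/μ, so μ = λ/ρ
μ ≥ 7.9/0.86 = 9.1860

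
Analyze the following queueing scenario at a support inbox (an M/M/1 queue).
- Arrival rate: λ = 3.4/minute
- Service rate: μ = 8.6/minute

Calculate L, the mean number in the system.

ρ = λ/μ = 3.4/8.6 = 0.3953
For M/M/1: L = λ/(μ-λ)
L = 3.4/(8.6-3.4) = 3.4/5.20
L = 0.6538 emails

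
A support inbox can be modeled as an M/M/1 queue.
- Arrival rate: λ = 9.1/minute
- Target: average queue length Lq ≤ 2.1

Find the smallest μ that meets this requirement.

For M/M/1: Lq = λ²/(μ(μ-λ))
Need Lq ≤ 2.1, i.e. μ(μ-λ) ≥ λ²/2.1
μ² - 9.1μ - 82.81/2.1 ≥ 0  →  μ² - 9.1μ - 39.43333 ≥ 0
Quadratic formula (positive root): μ = [λ + √(λ² + 4×39.43333)]/2
Discriminant: 82.81 + 4×39.43333 = 240.5433, √240.5433 = 15.5095
μ ≥ (9.1 + 15.5095)/2 = 12.3047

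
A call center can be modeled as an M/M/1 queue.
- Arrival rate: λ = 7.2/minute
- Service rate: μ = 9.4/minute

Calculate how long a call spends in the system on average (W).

First, compute utilization: ρ = λ/μ = 7.2/9.4 = 0.7660
For M/M/1: W = 1/(μ-λ)
W = 1/(9.4-7.2) = 1/2.20
W = 0.4545 minutes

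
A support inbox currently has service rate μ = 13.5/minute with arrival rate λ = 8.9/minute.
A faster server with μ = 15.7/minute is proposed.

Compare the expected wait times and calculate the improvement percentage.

System 1: ρ₁ = 8.9/13.5 = 0.6593, W₁ = 1/(13.5-8.9) = 0.21739
System 2: ρ₂ = 8.9/15.7 = 0.5669, W₂ = 1/(15.7-8.9) = 0.14706
Improvement: (W₁-W₂)/W₁ = (0.21739-0.14706)/0.21739 = 32.35%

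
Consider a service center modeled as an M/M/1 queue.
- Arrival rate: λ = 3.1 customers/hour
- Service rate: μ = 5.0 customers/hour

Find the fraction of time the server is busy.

Server utilization: ρ = λ/μ
ρ = 3.1/5.0 = 0.6200
The server is busy 62.00% of the time.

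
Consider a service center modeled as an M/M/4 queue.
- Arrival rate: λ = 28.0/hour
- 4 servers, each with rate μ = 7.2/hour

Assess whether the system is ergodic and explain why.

Stability requires ρ = λ/(cμ) < 1
ρ = 28.0/(4 × 7.2) = 28.0/28.80 = 0.9722
Since 0.9722 < 1, the system is STABLE.
The servers are busy 97.22% of the time.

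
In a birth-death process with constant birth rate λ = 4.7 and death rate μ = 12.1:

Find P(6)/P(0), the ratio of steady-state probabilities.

For constant rates: P(n)/P(0) = (λ/μ)^n
P(6)/P(0) = (4.7/12.1)^6 = 0.38843^6 = 0.003435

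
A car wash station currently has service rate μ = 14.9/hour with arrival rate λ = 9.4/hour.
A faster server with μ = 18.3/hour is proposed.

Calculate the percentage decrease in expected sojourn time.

System 1: ρ₁ = 9.4/14.9 = 0.6309, W₁ = 1/(14.9-9.4) = 0.18182
System 2: ρ₂ = 9.4/18.3 = 0.5137, W₂ = 1/(18.3-9.4) = 0.11236
Improvement: (W₁-W₂)/W₁ = (0.18182-0.11236)/0.18182 = 38.20%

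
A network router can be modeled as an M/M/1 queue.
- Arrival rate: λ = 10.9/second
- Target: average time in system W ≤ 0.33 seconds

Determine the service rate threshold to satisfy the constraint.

For M/M/1: W = 1/(μ-λ)
Need W ≤ 0.33, so 1/(μ-λ) ≤ 0.33
μ - λ ≥ 1/0.33 = 3.0303
μ ≥ 10.9 + 3.0303 = 13.9303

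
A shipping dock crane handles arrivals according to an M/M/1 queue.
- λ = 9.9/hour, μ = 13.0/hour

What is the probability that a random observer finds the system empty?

ρ = λ/μ = 9.9/13.0 = 0.7615
P(0) = 1 - ρ = 1 - 0.7615 = 0.2385
The server is idle 23.85% of the time.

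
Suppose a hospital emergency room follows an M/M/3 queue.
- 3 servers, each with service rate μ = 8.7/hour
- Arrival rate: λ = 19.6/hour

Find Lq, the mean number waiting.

Traffic intensity: ρ = λ/(cμ) = 19.6/(3×8.7) = 0.7510
Since ρ = 0.7510 < 1, system is stable.
Offered load a = λ/μ = cρ = 19.6/8.7 = 2.2529
P₀ = [ Σₙ₌₀^2 aⁿ/n! + a^3/(3!(1-ρ)) ]⁻¹
Σ = a^0/0! + a^1/1! + a^2/2! = 1.0000 + 2.2529 + 2.5377 = 5.7906
a^3/(3!(1-ρ)) = 11.4343/(6 × 0.249042) = 7.6522
P₀ = 1/(5.7906 + 7.6522) = 0.07439
Lq = P₀·a^3·ρ / (3!(1-ρ)²) = 0.074389 × 11.4343 × 0.75096 / (6 × 0.062022) = 1.7165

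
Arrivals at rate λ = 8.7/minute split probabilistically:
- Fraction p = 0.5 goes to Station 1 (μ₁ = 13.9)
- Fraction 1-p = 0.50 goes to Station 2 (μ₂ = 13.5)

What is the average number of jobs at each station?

Effective rates: λ₁ = 8.7×0.5 = 4.35, λ₂ = 8.7×0.50 = 4.35
Station 1: ρ₁ = 4.35/13.9 = 0.31295, L₁ = ρ₁/(1-ρ₁) = 0.31295/(1-0.31295) = 0.4555
Station 2: ρ₂ = 4.35/13.5 = 0.3222, L₂ = ρ₂/(1-ρ₂) = 0.3222/(1-0.3222) = 0.4754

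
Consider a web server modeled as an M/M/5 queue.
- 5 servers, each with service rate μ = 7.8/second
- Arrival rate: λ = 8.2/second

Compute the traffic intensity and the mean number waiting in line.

Traffic intensity: ρ = λ/(cμ) = 8.2/(5×7.8) = 0.2103
Since ρ = 0.2103 < 1, system is stable.
Offered load a = λ/μ = cρ = 8.2/7.8 = 1.0513
P₀ = [ Σₙ₌₀^4 aⁿ/n! + a^5/(5!(1-ρ)) ]⁻¹
Σ = a^0/0! + a^1/1! + a^2/2! + a^3/3! + a^4/4! = 1.0000 + 1.0513 + 0.5526 + 0.1936 + 0.05089 = 2.8484
a^5/(5!(1-ρ)) = 1.2841/(120 × 0.7897) = 0.01355
P₀ = 1/(2.8484 + 0.01355) = 0.3494
Lq = P₀·a^5·ρ / (5!(1-ρ)²) = 0.34941 × 1.2841 × 0.21026 / (120 × 0.62369) = 0.001260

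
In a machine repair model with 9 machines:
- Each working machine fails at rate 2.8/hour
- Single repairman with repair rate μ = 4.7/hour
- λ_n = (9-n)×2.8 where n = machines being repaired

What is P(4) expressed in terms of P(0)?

P(4)/P(0) = ∏_{i=0}^{4-1} λ_i/μ_{i+1}
= (9-0)×2.8/4.7 × (9-1)×2.8/4.7 × (9-2)×2.8/4.7 × (9-3)×2.8/4.7
= 380.9101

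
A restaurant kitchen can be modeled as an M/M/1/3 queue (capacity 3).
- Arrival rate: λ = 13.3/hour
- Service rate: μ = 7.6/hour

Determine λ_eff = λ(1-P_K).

ρ = λ/μ = 13.3/7.6 = 1.7500
P₀ = (1-ρ)/(1-ρ^(K+1)) = (1-1.7500)/(1-1.7500^4) = -0.7500/-8.3789 = 0.08951
P_K = P₀×ρ^K = 0.08951 × 1.7500^3 = 0.08951 × 5.3594 = 0.4797
λ_eff = λ(1-P_K) = 13.3 × (1 - 0.47972) = 13.3 × 0.52028 = 6.9197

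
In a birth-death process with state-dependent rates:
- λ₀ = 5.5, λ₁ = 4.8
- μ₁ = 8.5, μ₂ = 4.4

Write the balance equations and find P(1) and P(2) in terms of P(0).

Balance equations:
State 0: λ₀P₀ = μ₁P₁ → P₁ = (λ₀/μ₁)P₀ = (5.5/8.5)P₀ = 0.6471P₀
State 1: P₂ = (λ₀λ₁)/(μ₁μ₂)P₀ = (5.5×4.8)/(8.5×4.4)P₀ = 0.7059P₀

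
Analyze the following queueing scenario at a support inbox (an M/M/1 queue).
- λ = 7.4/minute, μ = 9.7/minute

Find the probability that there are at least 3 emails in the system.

ρ = λ/μ = 7.4/9.7 = 0.7629
P(N ≥ n) = ρⁿ
P(N ≥ 3) = 0.7629^3
P(N ≥ 3) = 0.4440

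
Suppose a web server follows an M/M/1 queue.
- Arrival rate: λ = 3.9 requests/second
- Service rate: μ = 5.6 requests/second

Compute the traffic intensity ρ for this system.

Server utilization: ρ = λ/μ
ρ = 3.9/5.6 = 0.6964
The server is busy 69.64% of the time.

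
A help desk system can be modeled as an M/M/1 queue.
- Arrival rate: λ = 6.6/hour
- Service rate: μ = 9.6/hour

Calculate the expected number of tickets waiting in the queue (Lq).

ρ = λ/μ = 6.6/9.6 = 0.6875
For M/M/1: Lq = λ²/(μ(μ-λ))
Lq = 43.56/(9.6 × 3.00)
Lq = 1.5125 tickets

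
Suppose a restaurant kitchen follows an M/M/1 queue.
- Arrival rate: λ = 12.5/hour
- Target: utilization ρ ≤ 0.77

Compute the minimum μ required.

ρ = λ/μ, so μ = λ/ρ
μ ≥ 12.5/0.77 = 16.2338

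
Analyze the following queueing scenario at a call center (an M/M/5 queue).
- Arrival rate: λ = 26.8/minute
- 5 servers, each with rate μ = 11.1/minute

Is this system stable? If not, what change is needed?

Stability requires ρ = λ/(cμ) < 1
ρ = 26.8/(5 × 11.1) = 26.8/55.50 = 0.4829
Since 0.4829 < 1, the system is STABLE.
The servers are busy 48.29% of the time.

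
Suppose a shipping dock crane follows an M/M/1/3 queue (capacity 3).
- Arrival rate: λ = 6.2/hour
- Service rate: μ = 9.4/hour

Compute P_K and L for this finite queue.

ρ = λ/μ = 6.2/9.4 = 0.65957
P₀ = (1-ρ)/(1-ρ^(K+1)) = (1-0.65957)/(1-0.65957^4) = 0.3404/0.8107 = 0.4199
P_K = P₀×ρ^K = 0.4199 × 0.65957^3 = 0.4199 × 0.2869 = 0.1205
Blocking probability P_3 = 0.1205 (12.05%)
L = ρ[1 - (K+1)ρ^K + Kρ^(K+1)] / [(1-ρ)(1-ρ^(K+1))]
L = 0.65957 × (1 - 4×0.286934 + 3×0.189253) / ((1 - 0.65957) × (1 - 0.189253)) = 1.0037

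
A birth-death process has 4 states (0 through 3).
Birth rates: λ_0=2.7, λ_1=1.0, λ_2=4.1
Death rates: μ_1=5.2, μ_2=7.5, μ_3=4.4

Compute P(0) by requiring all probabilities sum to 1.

Ratios P(n)/P(0) = (λ₀···λₙ₋₁)/(μ₁···μₙ):
P(1)/P(0) = (2.7)/(5.2) = 0.51923
P(2)/P(0) = (2.7×1.0)/(5.2×7.5) = 0.069231
P(3)/P(0) = (2.7×1.0×4.1)/(5.2×7.5×4.4) = 0.064510

Normalization: ∑ P(n) = 1
P(0) × (1.0000 + 0.51923 + 0.069231 + 0.064510) = 1
P(0) × 1.6530 = 1
P(0) = 1/1.6530 = 0.6050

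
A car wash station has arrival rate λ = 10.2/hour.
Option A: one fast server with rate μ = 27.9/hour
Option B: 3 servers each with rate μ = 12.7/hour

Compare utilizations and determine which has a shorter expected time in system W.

Option A: single server μ = 27.9 (M/M/1)
  ρ_A = 10.2/27.9 = 0.3656
  W_A = 1/(μ-λ) = 1/(27.9-10.2) = 1/17.70 = 0.05650

Option B: 3 servers μ = 12.7 (M/M/3)
  ρ_B = λ/(cμ) = 10.2/(3×12.7) = 0.2677
  Offered load a = λ/μ = cρ = 10.2/12.7 = 0.8031
  P₀ = [ Σₙ₌₀^2 aⁿ/n! + a^3/(3!(1-ρ)) ]⁻¹
  Σ = a^0/0! + a^1/1! + a^2/2! = 1.0000 + 0.80315 + 0.32252 = 2.1257
  a^3/(3!(1-ρ)) = 0.5181/(6 × 0.7323) = 0.1179
  P₀ = 1/(2.1257 + 0.1179) = 0.4457
  Lq = P₀·a^3·ρ / (3!(1-ρ)²) = 0.4457 × 0.5181 × 0.2677 / (6 × 0.5362) = 0.01921
  Wq_B = Lq/λ = 0.019214/10.2 = 0.001884
  W_B = Wq_B + 1/μ = 0.001884 + 0.07874 = 0.08062

Since W_A = 0.05650 < W_B = 0.08062, Option A (single fast server) has the shorter time in system.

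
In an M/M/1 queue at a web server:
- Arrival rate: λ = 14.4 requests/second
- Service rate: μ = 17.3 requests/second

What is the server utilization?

Server utilization: ρ = λ/μ
ρ = 14.4/17.3 = 0.8324
The server is busy 83.24% of the time.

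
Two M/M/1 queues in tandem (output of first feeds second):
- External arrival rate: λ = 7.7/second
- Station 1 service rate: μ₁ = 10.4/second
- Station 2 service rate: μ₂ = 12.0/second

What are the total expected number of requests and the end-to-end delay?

By Jackson's theorem, each station behaves as independent M/M/1.
Station 1: ρ₁ = 7.7/10.4 = 0.7404, L₁ = ρ₁/(1-ρ₁) = λ/(μ₁-λ) = 7.7/2.70 = 2.85185
Station 2: ρ₂ = 7.7/12.0 = 0.6417, L₂ = ρ₂/(1-ρ₂) = λ/(μ₂-λ) = 7.7/4.30 = 1.79070
Total: L = L₁ + L₂ = 2.85185 + 1.79070 = 4.6425
W = L/λ = 4.6425/7.7 = 0.6029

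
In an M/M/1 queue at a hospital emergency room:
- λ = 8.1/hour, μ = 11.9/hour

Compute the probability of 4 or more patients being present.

ρ = λ/μ = 8.1/11.9 = 0.6807
P(N ≥ n) = ρⁿ
P(N ≥ 4) = 0.6807^4
P(N ≥ 4) = 0.2147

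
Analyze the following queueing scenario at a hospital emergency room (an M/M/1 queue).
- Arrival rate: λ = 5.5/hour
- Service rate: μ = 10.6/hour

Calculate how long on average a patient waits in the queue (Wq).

First, compute utilization: ρ = λ/μ = 5.5/10.6 = 0.5189
For M/M/1: Wq = λ/(μ(μ-λ))
Wq = 5.5/(10.6 × (10.6-5.5))
Wq = 5.5/(10.6 × 5.10)
Wq = 0.1017 hours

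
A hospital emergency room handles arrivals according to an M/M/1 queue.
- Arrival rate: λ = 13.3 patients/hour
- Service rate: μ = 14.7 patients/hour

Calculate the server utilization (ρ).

Server utilization: ρ = λ/μ
ρ = 13.3/14.7 = 0.9048
The server is busy 90.48% of the time.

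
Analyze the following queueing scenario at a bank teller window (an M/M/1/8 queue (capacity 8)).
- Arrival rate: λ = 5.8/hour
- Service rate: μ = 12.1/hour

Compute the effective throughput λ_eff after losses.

ρ = λ/μ = 5.8/12.1 = 0.47934
P₀ = (1-ρ)/(1-ρ^(K+1)) = (1-0.47934)/(1-0.47934^9) = 0.5207/0.9987 = 0.5214
P_K = P₀×ρ^K = 0.5214 × 0.47934^8 = 0.5214 × 0.002787 = 0.001453
λ_eff = λ(1-P_K) = 5.8 × (1 - 0.001453) = 5.8 × 0.99855 = 5.7916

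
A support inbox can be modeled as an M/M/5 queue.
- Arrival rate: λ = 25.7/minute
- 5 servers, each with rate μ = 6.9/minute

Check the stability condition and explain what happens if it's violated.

Stability requires ρ = λ/(cμ) < 1
ρ = 25.7/(5 × 6.9) = 25.7/34.50 = 0.7449
Since 0.7449 < 1, the system is STABLE.
The servers are busy 74.49% of the time.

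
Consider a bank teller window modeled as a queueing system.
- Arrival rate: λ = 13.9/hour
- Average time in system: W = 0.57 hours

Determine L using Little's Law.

Little's Law: L = λW
L = 13.9 × 0.57 = 7.9230 transactions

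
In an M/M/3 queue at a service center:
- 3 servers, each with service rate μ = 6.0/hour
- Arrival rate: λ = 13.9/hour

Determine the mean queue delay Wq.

Traffic intensity: ρ = λ/(cμ) = 13.9/(3×6.0) = 0.7722
Since ρ = 0.7722 < 1, system is stable.
Offered load a = λ/μ = cρ = 13.9/6.0 = 2.3167
P₀ = [ Σₙ₌₀^2 aⁿ/n! + a^3/(3!(1-ρ)) ]⁻¹
Σ = a^0/0! + a^1/1! + a^2/2! = 1.00000 + 2.31667 + 2.68347 = 6.0001
a^3/(3!(1-ρ)) = 12.4334/(6 × 0.227778) = 9.0976
P₀ = 1/(6.00014 + 9.09763) = 0.06623
Lq = P₀·a^3·ρ / (3!(1-ρ)²) = 0.066235 × 12.4334 × 0.77222 / (6 × 0.051883) = 2.0429
Wq = Lq/λ = 2.0429/13.9 = 0.1470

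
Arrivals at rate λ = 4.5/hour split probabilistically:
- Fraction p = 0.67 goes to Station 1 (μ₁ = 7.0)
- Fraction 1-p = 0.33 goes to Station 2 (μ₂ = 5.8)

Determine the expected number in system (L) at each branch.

Effective rates: λ₁ = 4.5×0.67 = 3.015, λ₂ = 4.5×0.33 = 1.485
Station 1: ρ₁ = 3.015/7.0 = 0.43071, L₁ = ρ₁/(1-ρ₁) = 0.43071/(1-0.43071) = 0.7566
Station 2: ρ₂ = 1.485/5.8 = 0.2560, L₂ = ρ₂/(1-ρ₂) = 0.2560/(1-0.2560) = 0.3441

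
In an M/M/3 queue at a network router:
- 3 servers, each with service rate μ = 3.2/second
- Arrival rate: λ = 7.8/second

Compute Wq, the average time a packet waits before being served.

Traffic intensity: ρ = λ/(cμ) = 7.8/(3×3.2) = 0.8125
Since ρ = 0.8125 < 1, system is stable.
Offered load a = λ/μ = cρ = 7.8/3.2 = 2.4375
P₀ = [ Σₙ₌₀^2 aⁿ/n! + a^3/(3!(1-ρ)) ]⁻¹
Σ = a^0/0! + a^1/1! + a^2/2! = 1.0000 + 2.4375 + 2.9707 = 6.4082
a^3/(3!(1-ρ)) = 14.48218/(6 × 0.1875000) = 12.8730
P₀ = 1/(6.4082 + 12.8730) = 0.05186
Lq = P₀·a^3·ρ / (3!(1-ρ)²) = 0.0518639 × 14.4822 × 0.812500 / (6 × 0.0351563) = 2.8931
Wq = Lq/λ = 2.8931/7.8 = 0.3709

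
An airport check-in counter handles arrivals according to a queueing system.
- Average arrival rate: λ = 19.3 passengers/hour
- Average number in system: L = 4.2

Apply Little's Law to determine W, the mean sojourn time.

Little's Law: L = λW, so W = L/λ
W = 4.2/19.3 = 0.2176 hours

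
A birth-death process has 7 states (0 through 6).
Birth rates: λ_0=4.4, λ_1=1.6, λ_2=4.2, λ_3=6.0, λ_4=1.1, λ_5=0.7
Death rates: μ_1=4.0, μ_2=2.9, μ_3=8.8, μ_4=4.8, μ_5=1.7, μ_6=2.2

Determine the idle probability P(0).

Ratios P(n)/P(0) = (λ₀···λₙ₋₁)/(μ₁···μₙ):
P(1)/P(0) = (4.4)/(4.0) = 1.10000
P(2)/P(0) = (4.4×1.6)/(4.0×2.9) = 0.606897
P(3)/P(0) = (4.4×1.6×4.2)/(4.0×2.9×8.8) = 0.289655
P(4)/P(0) = (4.4×1.6×4.2×6.0)/(4.0×2.9×8.8×4.8) = 0.362069
P(5)/P(0) = (4.4×1.6×4.2×6.0×1.1)/(4.0×2.9×8.8×4.8×1.7) = 0.234280
P(6)/P(0) = (4.4×1.6×4.2×6.0×1.1×0.7)/(4.0×2.9×8.8×4.8×1.7×2.2) = 0.0745436

Normalization: ∑ P(n) = 1
P(0) × (1.00000 + 1.10000 + 0.606897 + 0.289655 + 0.362069 + 0.234280 + 0.0745436) = 1
P(0) × 3.6674 = 1
P(0) = 1/3.6674 = 0.2727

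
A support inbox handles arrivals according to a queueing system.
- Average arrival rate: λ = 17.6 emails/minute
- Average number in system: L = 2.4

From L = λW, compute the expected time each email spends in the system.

Little's Law: L = λW, so W = L/λ
W = 2.4/17.6 = 0.1364 minutes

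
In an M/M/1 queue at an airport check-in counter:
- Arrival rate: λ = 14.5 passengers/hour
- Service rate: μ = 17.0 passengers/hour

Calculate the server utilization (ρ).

Server utilization: ρ = λ/μ
ρ = 14.5/17.0 = 0.8529
The server is busy 85.29% of the time.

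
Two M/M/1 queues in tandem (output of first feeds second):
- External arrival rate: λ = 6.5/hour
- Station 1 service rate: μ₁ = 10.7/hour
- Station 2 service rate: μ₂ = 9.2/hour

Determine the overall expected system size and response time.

By Jackson's theorem, each station behaves as independent M/M/1.
Station 1: ρ₁ = 6.5/10.7 = 0.6075, L₁ = ρ₁/(1-ρ₁) = λ/(μ₁-λ) = 6.5/4.20 = 1.5476
Station 2: ρ₂ = 6.5/9.2 = 0.7065, L₂ = ρ₂/(1-ρ₂) = λ/(μ₂-λ) = 6.5/2.70 = 2.4074
Total: L = L₁ + L₂ = 1.5476 + 2.4074 = 3.9550
W = L/λ = 3.9550/6.5 = 0.6085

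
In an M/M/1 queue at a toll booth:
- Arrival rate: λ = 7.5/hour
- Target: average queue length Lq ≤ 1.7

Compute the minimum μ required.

For M/M/1: Lq = λ²/(μ(μ-λ))
Need Lq ≤ 1.7, i.e. μ(μ-λ) ≥ λ²/1.7
μ² - 7.5μ - 56.25/1.7 ≥ 0  →  μ² - 7.5μ - 33.088235 ≥ 0
Quadratic formula (positive root): μ = [λ + √(λ² + 4×33.088235)]/2
Discriminant: 56.25 + 4×33.088235 = 188.6029, √188.6029 = 13.7333
μ ≥ (7.5 + 13.7333)/2 = 10.6166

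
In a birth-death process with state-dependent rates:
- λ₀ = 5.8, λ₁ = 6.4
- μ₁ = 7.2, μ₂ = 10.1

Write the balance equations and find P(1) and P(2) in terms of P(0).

Balance equations:
State 0: λ₀P₀ = μ₁P₁ → P₁ = (λ₀/μ₁)P₀ = (5.8/7.2)P₀ = 0.8056P₀
State 1: P₂ = (λ₀λ₁)/(μ₁μ₂)P₀ = (5.8×6.4)/(7.2×10.1)P₀ = 0.5105P₀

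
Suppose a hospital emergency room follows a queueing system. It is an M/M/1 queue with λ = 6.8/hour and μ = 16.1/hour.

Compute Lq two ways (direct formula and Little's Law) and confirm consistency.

Method 1 (direct): Lq = λ²/(μ(μ-λ)) = 46.24/(16.1 × 9.30) = 0.3088

Method 2 (Little's Law):
W = 1/(μ-λ) = 1/9.30 = 0.107527
Wq = W - 1/μ = 0.107527 - 0.0621118 = 0.045415
Lq = λWq = 6.8 × 0.045415 = 0.3088 ✔ (matches Method 1)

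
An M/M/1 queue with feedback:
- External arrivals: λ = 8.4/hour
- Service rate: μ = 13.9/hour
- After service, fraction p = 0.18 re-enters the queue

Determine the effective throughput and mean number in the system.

Effective arrival rate: λ_eff = λ/(1-p) = 8.4/(1-0.18) = 8.4/0.82 = 10.2439
ρ = λ_eff/μ = 10.2439/13.9 = 0.736971
L = ρ/(1-ρ) = 0.736971/(1-0.736971) = 2.8019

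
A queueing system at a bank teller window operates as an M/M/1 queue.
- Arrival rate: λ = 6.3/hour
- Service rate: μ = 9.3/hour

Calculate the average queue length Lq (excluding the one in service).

ρ = λ/μ = 6.3/9.3 = 0.6774
For M/M/1: Lq = λ²/(μ(μ-λ))
Lq = 39.69/(9.3 × 3.00)
Lq = 1.4226 transactions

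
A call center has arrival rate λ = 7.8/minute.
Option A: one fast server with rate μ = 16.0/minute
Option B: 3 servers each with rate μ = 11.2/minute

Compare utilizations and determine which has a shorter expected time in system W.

Option A: single server μ = 16.0 (M/M/1)
  ρ_A = 7.8/16.0 = 0.4875
  W_A = 1/(μ-λ) = 1/(16.0-7.8) = 1/8.20 = 0.1220

Option B: 3 servers μ = 11.2 (M/M/3)
  ρ_B = λ/(cμ) = 7.8/(3×11.2) = 0.2321
  Offered load a = λ/μ = cρ = 7.8/11.2 = 0.6964
  P₀ = [ Σₙ₌₀^2 aⁿ/n! + a^3/(3!(1-ρ)) ]⁻¹
  Σ = a^0/0! + a^1/1! + a^2/2! = 1.0000 + 0.6964 + 0.2425 = 1.9389
  a^3/(3!(1-ρ)) = 0.3378/(6 × 0.7679) = 0.07332
  P₀ = 1/(1.9389 + 0.07332) = 0.4970
  Lq = P₀·a^3·ρ / (3!(1-ρ)²) = 0.49696 × 0.33778 × 0.23214 / (6 × 0.58960) = 0.01102
  Wq_B = Lq/λ = 0.011015/7.8 = 0.001412
  W_B = Wq_B + 1/μ = 0.001412 + 0.08929 = 0.09070

Since W_B = 0.09070 < W_A = 0.1220, Option B (multiple servers) has the shorter time in system.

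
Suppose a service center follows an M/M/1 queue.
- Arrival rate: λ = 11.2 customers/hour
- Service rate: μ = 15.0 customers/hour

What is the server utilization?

Server utilization: ρ = λ/μ
ρ = 11.2/15.0 = 0.7467
The server is busy 74.67% of the time.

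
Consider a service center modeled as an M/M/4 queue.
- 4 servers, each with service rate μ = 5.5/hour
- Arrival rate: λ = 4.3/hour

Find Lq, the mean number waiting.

Traffic intensity: ρ = λ/(cμ) = 4.3/(4×5.5) = 0.1955
Since ρ = 0.1955 < 1, system is stable.
Offered load a = λ/μ = cρ = 4.3/5.5 = 0.7818
P₀ = [ Σₙ₌₀^3 aⁿ/n! + a^4/(4!(1-ρ)) ]⁻¹
Σ = a^0/0! + a^1/1! + a^2/2! + a^3/3! = 1.0000 + 0.7818 + 0.3056 + 0.07965 = 2.1671
a^4/(4!(1-ρ)) = 0.3736/(24 × 0.8045) = 0.01935
P₀ = 1/(2.1671 + 0.01935) = 0.4574
Lq = P₀·a^4·ρ / (4!(1-ρ)²) = 0.4574 × 0.3736 × 0.1955 / (24 × 0.6473) = 0.002150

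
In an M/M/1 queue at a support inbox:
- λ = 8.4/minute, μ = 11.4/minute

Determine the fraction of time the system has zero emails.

ρ = λ/μ = 8.4/11.4 = 0.7368
P(0) = 1 - ρ = 1 - 0.7368 = 0.2632
The server is idle 26.32% of the time.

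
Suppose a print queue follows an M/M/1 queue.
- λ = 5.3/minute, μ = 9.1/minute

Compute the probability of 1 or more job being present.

ρ = λ/μ = 5.3/9.1 = 0.5824
P(N ≥ n) = ρⁿ
P(N ≥ 1) = 0.5824^1
P(N ≥ 1) = 0.5824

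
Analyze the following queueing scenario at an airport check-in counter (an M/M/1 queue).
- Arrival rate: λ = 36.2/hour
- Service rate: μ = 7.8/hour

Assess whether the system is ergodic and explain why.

Stability requires ρ = λ/(cμ) < 1
ρ = 36.2/(1 × 7.8) = 36.2/7.80 = 4.6410
Since 4.6410 ≥ 1, the system is UNSTABLE.
Queue grows without bound. Need μ > λ = 36.2.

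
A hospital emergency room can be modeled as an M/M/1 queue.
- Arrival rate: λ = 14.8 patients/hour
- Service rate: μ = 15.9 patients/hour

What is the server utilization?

Server utilization: ρ = λ/μ
ρ = 14.8/15.9 = 0.9308
The server is busy 93.08% of the time.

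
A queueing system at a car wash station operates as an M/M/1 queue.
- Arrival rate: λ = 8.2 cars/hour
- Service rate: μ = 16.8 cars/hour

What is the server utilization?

Server utilization: ρ = λ/μ
ρ = 8.2/16.8 = 0.4881
The server is busy 48.81% of the time.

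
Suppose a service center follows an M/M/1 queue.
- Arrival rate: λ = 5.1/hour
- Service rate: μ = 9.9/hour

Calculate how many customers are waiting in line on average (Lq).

ρ = λ/μ = 5.1/9.9 = 0.5152
For M/M/1: Lq = λ²/(μ(μ-λ))
Lq = 26.01/(9.9 × 4.80)
Lq = 0.5473 customers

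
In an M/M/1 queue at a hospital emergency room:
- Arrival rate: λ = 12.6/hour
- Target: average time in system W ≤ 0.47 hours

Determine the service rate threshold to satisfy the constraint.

For M/M/1: W = 1/(μ-λ)
Need W ≤ 0.47, so 1/(μ-λ) ≤ 0.47
μ - λ ≥ 1/0.47 = 2.1277
μ ≥ 12.6 + 2.1277 = 14.7277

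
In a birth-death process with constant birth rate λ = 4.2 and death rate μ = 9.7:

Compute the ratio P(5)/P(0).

For constant rates: P(n)/P(0) = (λ/μ)^n
P(5)/P(0) = (4.2/9.7)^5 = 0.4330^5 = 0.01522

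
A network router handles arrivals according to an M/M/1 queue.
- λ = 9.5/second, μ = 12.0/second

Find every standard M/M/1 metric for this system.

Step 1: ρ = λ/μ = 9.5/12.0 = 0.7917
Step 2: L = λ/(μ-λ) = 9.5/2.50 = 3.8000
Step 3: Lq = λ²/(μ(μ-λ)) = 90.25/(12.0×2.50) = 3.0083
Step 4: W = 1/(μ-λ) = 1/2.50 = 0.4000
Step 5: Wq = λ/(μ(μ-λ)) = 9.5/(12.0×2.50) = 0.3167
Step 6: P(0) = 1-ρ = 0.2083
Verify: L = λW = 9.5×0.4000 = 3.8000 ✔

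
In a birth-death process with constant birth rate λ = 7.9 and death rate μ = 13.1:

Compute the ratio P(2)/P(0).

For constant rates: P(n)/P(0) = (λ/μ)^n
P(2)/P(0) = (7.9/13.1)^2 = 0.6031^2 = 0.3637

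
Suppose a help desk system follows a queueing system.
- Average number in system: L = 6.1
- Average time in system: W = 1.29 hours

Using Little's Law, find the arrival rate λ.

Little's Law: L = λW, so λ = L/W
λ = 6.1/1.29 = 4.7287 tickets/hour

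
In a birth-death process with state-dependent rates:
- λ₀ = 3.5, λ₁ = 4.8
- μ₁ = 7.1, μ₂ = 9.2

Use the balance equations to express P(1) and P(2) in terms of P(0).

Balance equations:
State 0: λ₀P₀ = μ₁P₁ → P₁ = (λ₀/μ₁)P₀ = (3.5/7.1)P₀ = 0.4930P₀
State 1: P₂ = (λ₀λ₁)/(μ₁μ₂)P₀ = (3.5×4.8)/(7.1×9.2)P₀ = 0.2572P₀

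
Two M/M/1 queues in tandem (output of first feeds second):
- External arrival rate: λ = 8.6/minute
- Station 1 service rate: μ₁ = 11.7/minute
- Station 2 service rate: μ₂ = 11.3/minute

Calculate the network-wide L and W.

By Jackson's theorem, each station behaves as independent M/M/1.
Station 1: ρ₁ = 8.6/11.7 = 0.7350, L₁ = ρ₁/(1-ρ₁) = λ/(μ₁-λ) = 8.6/3.10 = 2.7742
Station 2: ρ₂ = 8.6/11.3 = 0.7611, L₂ = ρ₂/(1-ρ₂) = λ/(μ₂-λ) = 8.6/2.70 = 3.1852
Total: L = L₁ + L₂ = 2.7742 + 3.1852 = 5.9594
W = L/λ = 5.9594/8.6 = 0.6930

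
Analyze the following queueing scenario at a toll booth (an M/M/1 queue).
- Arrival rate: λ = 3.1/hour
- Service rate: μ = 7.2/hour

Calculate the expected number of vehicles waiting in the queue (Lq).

ρ = λ/μ = 3.1/7.2 = 0.4306
For M/M/1: Lq = λ²/(μ(μ-λ))
Lq = 9.61/(7.2 × 4.10)
Lq = 0.3255 vehicles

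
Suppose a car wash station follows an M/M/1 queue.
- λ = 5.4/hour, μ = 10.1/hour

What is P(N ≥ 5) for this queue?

ρ = λ/μ = 5.4/10.1 = 0.53465
P(N ≥ n) = ρⁿ
P(N ≥ 5) = 0.53465^5
P(N ≥ 5) = 0.04369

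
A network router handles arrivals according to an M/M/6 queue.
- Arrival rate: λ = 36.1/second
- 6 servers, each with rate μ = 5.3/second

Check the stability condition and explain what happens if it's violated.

Stability requires ρ = λ/(cμ) < 1
ρ = 36.1/(6 × 5.3) = 36.1/31.80 = 1.1352
Since 1.1352 ≥ 1, the system is UNSTABLE.
Need c > λ/μ = 36.1/5.3 = 6.81.
Minimum servers needed: c = 7.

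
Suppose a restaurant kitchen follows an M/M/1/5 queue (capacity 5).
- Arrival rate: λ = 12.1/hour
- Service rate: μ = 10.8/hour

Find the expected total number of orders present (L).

ρ = λ/μ = 12.1/10.8 = 1.12037
P₀ = (1-ρ)/(1-ρ^(K+1)) = (1-1.12037)/(1-1.12037^6) = -0.1204/-0.9777 = 0.1231
P_K = P₀×ρ^K = 0.1231 × 1.12037^5 = 0.1231 × 1.7653 = 0.2173
L = ρ[1 - (K+1)ρ^K + Kρ^(K+1)] / [(1-ρ)(1-ρ^(K+1))]
L = 1.12037 × (1 - 6×1.765255 + 5×1.977738) / ((1 - 1.12037) × (1 - 1.977738)) = 2.8289 orders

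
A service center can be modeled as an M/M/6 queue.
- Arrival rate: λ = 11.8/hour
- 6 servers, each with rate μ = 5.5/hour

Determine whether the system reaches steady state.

Stability requires ρ = λ/(cμ) < 1
ρ = 11.8/(6 × 5.5) = 11.8/33.00 = 0.3576
Since 0.3576 < 1, the system is STABLE.
The servers are busy 35.76% of the time.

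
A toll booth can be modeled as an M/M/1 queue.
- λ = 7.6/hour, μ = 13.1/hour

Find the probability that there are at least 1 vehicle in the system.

ρ = λ/μ = 7.6/13.1 = 0.5802
P(N ≥ n) = ρⁿ
P(N ≥ 1) = 0.5802^1
P(N ≥ 1) = 0.5802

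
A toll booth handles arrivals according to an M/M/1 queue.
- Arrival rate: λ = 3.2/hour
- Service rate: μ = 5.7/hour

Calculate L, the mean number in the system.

ρ = λ/μ = 3.2/5.7 = 0.5614
For M/M/1: L = λ/(μ-λ)
L = 3.2/(5.7-3.2) = 3.2/2.50
L = 1.2800 vehicles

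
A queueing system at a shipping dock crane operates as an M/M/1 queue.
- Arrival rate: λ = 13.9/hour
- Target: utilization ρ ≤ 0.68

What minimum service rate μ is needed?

ρ = λ/μ, so μ = λ/ρ
μ ≥ 13.9/0.68 = 20.4412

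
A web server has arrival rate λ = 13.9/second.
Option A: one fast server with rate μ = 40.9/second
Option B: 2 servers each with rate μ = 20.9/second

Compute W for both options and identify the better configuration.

Option A: single server μ = 40.9 (M/M/1)
  ρ_A = 13.9/40.9 = 0.3399
  W_A = 1/(μ-λ) = 1/(40.9-13.9) = 1/27.00 = 0.03704

Option B: 2 servers μ = 20.9 (M/M/2)
  ρ_B = λ/(cμ) = 13.9/(2×20.9) = 0.3325
  Offered load a = λ/μ = cρ = 13.9/20.9 = 0.6651
  P₀ = [ Σₙ₌₀^1 aⁿ/n! + a^2/(2!(1-ρ)) ]⁻¹
  Σ = a^0/0! + a^1/1! = 1.0000 + 0.6651 = 1.6651
  a^2/(2!(1-ρ)) = 0.4423/(2 × 0.6675) = 0.3313
  P₀ = 1/(1.6651 + 0.3313) = 0.5009
  Lq = P₀·a^2·ρ / (2!(1-ρ)²) = 0.50090 × 0.44232 × 0.33254 / (2 × 0.44551) = 0.08269
  Wq_B = Lq/λ = 0.08269/13.9 = 0.005949
  W_B = Wq_B + 1/μ = 0.005949 + 0.04785 = 0.05380

Since W_A = 0.03704 < W_B = 0.05380, Option A (single fast server) has the shorter time in system.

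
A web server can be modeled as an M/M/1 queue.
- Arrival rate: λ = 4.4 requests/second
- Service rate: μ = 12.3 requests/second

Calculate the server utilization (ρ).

Server utilization: ρ = λ/μ
ρ = 4.4/12.3 = 0.3577
The server is busy 35.77% of the time.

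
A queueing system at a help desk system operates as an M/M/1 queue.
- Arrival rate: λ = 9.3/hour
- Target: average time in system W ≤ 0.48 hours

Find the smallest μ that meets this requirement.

For M/M/1: W = 1/(μ-λ)
Need W ≤ 0.48, so 1/(μ-λ) ≤ 0.48
μ - λ ≥ 1/0.48 = 2.0833
μ ≥ 9.3 + 2.0833 = 11.3833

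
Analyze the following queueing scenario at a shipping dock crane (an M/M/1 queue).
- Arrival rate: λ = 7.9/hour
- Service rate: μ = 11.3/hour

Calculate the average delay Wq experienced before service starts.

First, compute utilization: ρ = λ/μ = 7.9/11.3 = 0.6991
For M/M/1: Wq = λ/(μ(μ-λ))
Wq = 7.9/(11.3 × (11.3-7.9))
Wq = 7.9/(11.3 × 3.40)
Wq = 0.2056 hours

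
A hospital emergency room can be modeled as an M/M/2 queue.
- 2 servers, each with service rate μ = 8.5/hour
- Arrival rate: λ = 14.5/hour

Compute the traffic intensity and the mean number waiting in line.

Traffic intensity: ρ = λ/(cμ) = 14.5/(2×8.5) = 0.8529
Since ρ = 0.8529 < 1, system is stable.
Offered load a = λ/μ = cρ = 14.5/8.5 = 1.7059
P₀ = [ Σₙ₌₀^1 aⁿ/n! + a^2/(2!(1-ρ)) ]⁻¹
Σ = a^0/0! + a^1/1! = 1.0000 + 1.7059 = 2.7059
a^2/(2!(1-ρ)) = 2.91003/(2 × 0.147059) = 9.8941
P₀ = 1/(2.7059 + 9.8941) = 0.07937
Lq = P₀·a^2·ρ / (2!(1-ρ)²) = 0.079365 × 2.9100 × 0.85294 / (2 × 0.021626) = 4.5544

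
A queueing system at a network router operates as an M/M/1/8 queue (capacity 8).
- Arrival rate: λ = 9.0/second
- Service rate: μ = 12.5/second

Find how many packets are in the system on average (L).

ρ = λ/μ = 9.0/12.5 = 0.7200
P₀ = (1-ρ)/(1-ρ^(K+1)) = (1-0.7200)/(1-0.7200^9) = 0.2800/0.9480 = 0.2954
P_K = P₀×ρ^K = 0.2954 × 0.7200^8 = 0.2954 × 0.07222 = 0.02133
L = ρ[1 - (K+1)ρ^K + Kρ^(K+1)] / [(1-ρ)(1-ρ^(K+1))]
L = 0.7200 × (1 - 9×0.07222 + 8×0.05200) / ((1 - 0.7200) × (1 - 0.05200)) = 2.0778 packets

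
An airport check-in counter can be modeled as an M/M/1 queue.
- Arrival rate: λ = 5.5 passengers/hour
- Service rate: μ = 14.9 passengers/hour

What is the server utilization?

Server utilization: ρ = λ/μ
ρ = 5.5/14.9 = 0.3691
The server is busy 36.91% of the time.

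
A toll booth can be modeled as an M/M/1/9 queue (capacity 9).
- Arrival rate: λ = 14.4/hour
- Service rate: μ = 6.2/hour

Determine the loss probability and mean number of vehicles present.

ρ = λ/μ = 14.4/6.2 = 2.3226
P₀ = (1-ρ)/(1-ρ^(K+1)) = (1-2.3226)/(1-2.3226^10) = -1.3226/-4567.1906 = 0.0002896
P_K = P₀×ρ^K = 0.0002896 × 2.3226^9 = 0.0002896 × 1966.8435 = 0.5696
Blocking probability P_9 = 0.5696 (56.96%)
L = ρ[1 - (K+1)ρ^K + Kρ^(K+1)] / [(1-ρ)(1-ρ^(K+1))]
L = 2.3226 × (1 - 10×1966.8435 + 9×4568.1906) / ((1 - 2.3226) × (1 - 4568.1906)) = 8.2461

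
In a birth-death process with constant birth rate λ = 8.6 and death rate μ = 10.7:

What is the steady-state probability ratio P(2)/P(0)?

For constant rates: P(n)/P(0) = (λ/μ)^n
P(2)/P(0) = (8.6/10.7)^2 = 0.80374^2 = 0.6460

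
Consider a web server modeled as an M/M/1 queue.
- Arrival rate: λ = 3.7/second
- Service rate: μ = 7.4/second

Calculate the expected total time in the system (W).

First, compute utilization: ρ = λ/μ = 3.7/7.4 = 0.5000
For M/M/1: W = 1/(μ-λ)
W = 1/(7.4-3.7) = 1/3.70
W = 0.2703 seconds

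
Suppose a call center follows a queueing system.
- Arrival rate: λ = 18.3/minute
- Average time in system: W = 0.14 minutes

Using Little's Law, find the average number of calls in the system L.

Little's Law: L = λW
L = 18.3 × 0.14 = 2.5620 calls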